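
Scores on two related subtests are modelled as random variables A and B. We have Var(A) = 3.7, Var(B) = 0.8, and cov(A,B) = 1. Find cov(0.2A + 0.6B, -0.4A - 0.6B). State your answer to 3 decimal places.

-0.944

cov(0.2A + 0.6B, -0.4A - 0.6B) = (0.2)(-0.4)Var(A) + (0.6)(-0.6)Var(B) + [(0.2)(-0.6) + (0.6)(-0.4)]cov(A,B)
= -0.08·3.7 + -0.36·0.8 + -0.36·1 = -0.944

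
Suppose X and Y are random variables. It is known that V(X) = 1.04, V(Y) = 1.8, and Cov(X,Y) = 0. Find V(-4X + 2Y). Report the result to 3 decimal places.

V(-4X + 2Y) = (-4)²·V(X) + (2)²·V(Y) + 2·(-4)·(2)·Cov(X,Y)
= 16·1.04 + 4·1.8 + -16·0 = 23.84

23.840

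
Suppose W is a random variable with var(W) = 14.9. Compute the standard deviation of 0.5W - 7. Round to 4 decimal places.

1.9300

var(0.5W - 7) = (0.5)²·14.9 = 3.725
SD(0.5W - 7) = √3.725 ≈ 1.9300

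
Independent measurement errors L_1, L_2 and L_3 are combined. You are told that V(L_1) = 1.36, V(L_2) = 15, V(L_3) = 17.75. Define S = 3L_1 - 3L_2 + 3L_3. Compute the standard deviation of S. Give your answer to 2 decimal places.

By independence, V(S) = (3)²V(L_1) + (-3)²V(L_2) + (3)²V(L_3)
= (3)²·1.36 + (-3)²·15 + (3)²·17.75 = 306.99
SD(S) = √306.99 ≈ 17.52

17.52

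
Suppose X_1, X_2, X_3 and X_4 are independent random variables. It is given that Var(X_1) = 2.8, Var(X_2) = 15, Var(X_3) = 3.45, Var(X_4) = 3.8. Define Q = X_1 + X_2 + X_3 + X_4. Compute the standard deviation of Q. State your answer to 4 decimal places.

By independence, Var(Q) = (1)²Var(X_1) + (1)²Var(X_2) + (1)²Var(X_3) + (1)²Var(X_4)
= (1)²·2.8 + (1)²·15 + (1)²·3.45 + (1)²·3.8 = 25.05
SD(Q) = √25.05 ≈ 5.0050

5.0050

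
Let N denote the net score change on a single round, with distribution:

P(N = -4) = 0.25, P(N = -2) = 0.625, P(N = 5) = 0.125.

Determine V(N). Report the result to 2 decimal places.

6.98

E[N] = (-4)(0.25) + (-2)(0.625) + (5)(0.125) = -1.625
E[N²] = (-4)²(0.25) + (-2)²(0.625) + (5)²(0.125) = 9.625
V(N) = E[N²] − (E[N])² = 9.625 − (-1.625)² = 6.984375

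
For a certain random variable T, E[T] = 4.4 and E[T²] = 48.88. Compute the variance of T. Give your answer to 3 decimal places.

29.520

V(T) = 48.88 − (4.4)² = 29.52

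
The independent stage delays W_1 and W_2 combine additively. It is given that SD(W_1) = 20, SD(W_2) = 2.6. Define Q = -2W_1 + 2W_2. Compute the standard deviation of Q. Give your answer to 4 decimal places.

var(W_1) = 400, var(W_2) = 6.76
By independence, var(Q) = (-2)²var(W_1) + (2)²var(W_2)
= (-2)²·400 + (2)²·6.76 = 1627.04
SD(Q) = √1627.04 ≈ 40.3366

40.3366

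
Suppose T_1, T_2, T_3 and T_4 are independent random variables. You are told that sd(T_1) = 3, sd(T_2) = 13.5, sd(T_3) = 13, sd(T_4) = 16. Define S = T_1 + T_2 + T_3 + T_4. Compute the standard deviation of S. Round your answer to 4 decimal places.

Var(T_1) = 9, Var(T_2) = 182.25, Var(T_3) = 169, Var(T_4) = 256
By independence, Var(S) = (1)²Var(T_1) + (1)²Var(T_2) + (1)²Var(T_3) + (1)²Var(T_4)
= (1)²·9 + (1)²·182.25 + (1)²·169 + (1)²·256 = 616.25
sd(S) = √616.25 ≈ 24.8244

24.8244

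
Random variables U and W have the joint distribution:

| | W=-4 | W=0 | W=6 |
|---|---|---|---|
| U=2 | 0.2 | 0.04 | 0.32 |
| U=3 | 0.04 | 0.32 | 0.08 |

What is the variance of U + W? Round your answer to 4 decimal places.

15.7856

E[U] = 2.44,  E[W] = 1.44,  E[UW] = 3.2
Var(U) = 6.2 − (2.44)² = 0.2464;  Var(W) = 18.24 − (1.44)² = 16.1664
cov(U,W) = 3.2 − (2.44)(1.44) = -0.3136
Var(U + W) = (1)²·0.2464 + (1)²·16.1664 + 2·(1)·(1)·-0.3136 = 15.7856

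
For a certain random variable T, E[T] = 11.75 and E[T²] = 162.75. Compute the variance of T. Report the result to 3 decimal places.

V(T) = 162.75 − (11.75)² = 24.6875

24.688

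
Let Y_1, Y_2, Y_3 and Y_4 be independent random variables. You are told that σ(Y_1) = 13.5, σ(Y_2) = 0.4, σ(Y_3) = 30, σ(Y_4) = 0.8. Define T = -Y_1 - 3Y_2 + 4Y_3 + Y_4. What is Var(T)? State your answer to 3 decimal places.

14584.330

Var(Y_1) = 182.25, Var(Y_2) = 0.16, Var(Y_3) = 900, Var(Y_4) = 0.64
By independence, Var(T) = (-1)²Var(Y_1) + (-3)²Var(Y_2) + (4)²Var(Y_3) + (1)²Var(Y_4)
= (-1)²·182.25 + (-3)²·0.16 + (4)²·900 + (1)²·0.64 = 14584.33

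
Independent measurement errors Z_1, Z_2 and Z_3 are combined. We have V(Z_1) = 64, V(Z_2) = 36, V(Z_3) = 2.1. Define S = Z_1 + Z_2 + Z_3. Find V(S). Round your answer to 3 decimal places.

102.100

By independence, V(S) = (1)²V(Z_1) + (1)²V(Z_2) + (1)²V(Z_3)
= (1)²·64 + (1)²·36 + (1)²·2.1 = 102.1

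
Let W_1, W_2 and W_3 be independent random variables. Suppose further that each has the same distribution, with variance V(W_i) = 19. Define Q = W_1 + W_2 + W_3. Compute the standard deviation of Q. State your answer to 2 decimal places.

By independence, V(Q) = (1)²V(W_1) + (1)²V(W_2) + (1)²V(W_3)
= (1)²·19 + (1)²·19 + (1)²·19 = 57
SD(Q) = √57 ≈ 7.55

7.55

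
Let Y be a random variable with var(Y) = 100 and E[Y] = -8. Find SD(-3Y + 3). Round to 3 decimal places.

var(-3Y + 3) = (-3)²·100 = 900
SD(-3Y + 3) = √900 ≈ 30.000

30.000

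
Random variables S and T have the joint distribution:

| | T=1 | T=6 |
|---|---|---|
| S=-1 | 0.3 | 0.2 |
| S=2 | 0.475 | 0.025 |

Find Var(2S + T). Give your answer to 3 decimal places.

E[S] = 0.5,  E[T] = 2.125,  E[ST] = -0.25
Var(S) = 2.5 − (0.5)² = 2.25;  Var(T) = 8.875 − (2.125)² = 4.359375
Cov(S,T) = -0.25 − (0.5)(2.125) = -1.3125
Var(2S + T) = (2)²·2.25 + (1)²·4.359375 + 2·(2)·(1)·-1.3125 = 8.109375

8.109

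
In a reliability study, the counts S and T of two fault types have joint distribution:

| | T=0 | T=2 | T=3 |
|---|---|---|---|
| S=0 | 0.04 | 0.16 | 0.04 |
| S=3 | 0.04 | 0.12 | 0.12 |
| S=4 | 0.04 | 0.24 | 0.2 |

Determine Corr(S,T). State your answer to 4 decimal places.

0.1841

E[S] = 2.76,  E[T] = 2.12
E[ST] = 6.12
cov(S,T) = E[ST] − E[S]E[T] = 6.12 − (2.76)(2.12) = 0.2688
var(S) = 2.5824,  var(T) = 0.8256
ρ = 0.2688 / √(2.5824·0.8256) ≈ 0.1841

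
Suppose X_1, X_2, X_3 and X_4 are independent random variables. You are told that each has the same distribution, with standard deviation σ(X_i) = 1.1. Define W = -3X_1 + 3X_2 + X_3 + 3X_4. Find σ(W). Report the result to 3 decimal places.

Var(X_i) = (1.1)² = 1.21
By independence, Var(W) = (-3)²Var(X_1) + (3)²Var(X_2) + (1)²Var(X_3) + (3)²Var(X_4)
= (-3)²·1.21 + (3)²·1.21 + (1)²·1.21 + (3)²·1.21 = 33.88
σ(W) = √33.88 ≈ 5.821

5.821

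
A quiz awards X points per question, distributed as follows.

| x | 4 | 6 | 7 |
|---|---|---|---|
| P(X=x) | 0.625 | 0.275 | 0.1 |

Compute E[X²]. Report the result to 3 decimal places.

E[X²] = (4)²(0.625) + (6)²(0.275) + (7)²(0.1) = 24.8

24.800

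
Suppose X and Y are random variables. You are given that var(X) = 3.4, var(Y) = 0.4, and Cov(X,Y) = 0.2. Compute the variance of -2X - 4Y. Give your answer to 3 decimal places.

23.200

var(-2X - 4Y) = (-2)²·var(X) + (-4)²·var(Y) + 2·(-2)·(-4)·Cov(X,Y)
= 4·3.4 + 16·0.4 + 16·0.2 = 23.2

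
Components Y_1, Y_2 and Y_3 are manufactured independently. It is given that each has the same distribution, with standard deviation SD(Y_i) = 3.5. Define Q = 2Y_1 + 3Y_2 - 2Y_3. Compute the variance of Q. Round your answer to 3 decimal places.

var(Y_i) = (3.5)² = 12.25
By independence, var(Q) = (2)²var(Y_1) + (3)²var(Y_2) + (-2)²var(Y_3)
= (2)²·12.25 + (3)²·12.25 + (-2)²·12.25 = 208.25

208.250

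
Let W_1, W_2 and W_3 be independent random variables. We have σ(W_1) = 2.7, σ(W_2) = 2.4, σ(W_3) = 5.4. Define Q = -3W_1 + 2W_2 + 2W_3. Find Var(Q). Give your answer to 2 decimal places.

Var(W_1) = 7.29, Var(W_2) = 5.76, Var(W_3) = 29.16
By independence, Var(Q) = (-3)²Var(W_1) + (2)²Var(W_2) + (2)²Var(W_3)
= (-3)²·7.29 + (2)²·5.76 + (2)²·29.16 = 205.29

205.29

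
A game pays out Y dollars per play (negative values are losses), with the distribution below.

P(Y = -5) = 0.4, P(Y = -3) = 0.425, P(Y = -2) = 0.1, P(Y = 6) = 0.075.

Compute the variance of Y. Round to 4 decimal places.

7.7744

E[Y] = (-5)(0.4) + (-3)(0.425) + (-2)(0.1) + (6)(0.075) = -3.025
E[Y²] = (-5)²(0.4) + (-3)²(0.425) + (-2)²(0.1) + (6)²(0.075) = 16.925
Var(Y) = E[Y²] − (E[Y])² = 16.925 − (-3.025)² = 7.774375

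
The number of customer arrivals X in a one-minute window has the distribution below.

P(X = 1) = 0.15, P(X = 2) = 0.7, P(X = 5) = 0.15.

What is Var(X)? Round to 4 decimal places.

E[X] = (1)(0.15) + (2)(0.7) + (5)(0.15) = 2.3
E[X²] = (1)²(0.15) + (2)²(0.7) + (5)²(0.15) = 6.7
Var(X) = E[X²] − (E[X])² = 6.7 − (2.3)² = 1.41

1.4100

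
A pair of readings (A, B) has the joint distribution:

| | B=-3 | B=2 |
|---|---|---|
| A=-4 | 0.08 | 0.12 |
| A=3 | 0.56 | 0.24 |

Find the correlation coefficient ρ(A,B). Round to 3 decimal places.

-0.250

E[A] = 1.6,  E[B] = -1.2
E[AB] = -3.6
Cov(A,B) = E[AB] − E[A]E[B] = -3.6 − (1.6)(-1.2) = -1.68
Var(A) = 7.84,  Var(B) = 5.76
ρ = -1.68 / √(7.84·5.76) ≈ -0.250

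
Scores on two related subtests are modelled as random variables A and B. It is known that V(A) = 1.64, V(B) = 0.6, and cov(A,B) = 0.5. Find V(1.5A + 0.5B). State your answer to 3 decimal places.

V(1.5A + 0.5B) = (1.5)²·V(A) + (0.5)²·V(B) + 2·(1.5)·(0.5)·cov(A,B)
= 2.25·1.64 + 0.25·0.6 + 1.5·0.5 = 4.59

4.590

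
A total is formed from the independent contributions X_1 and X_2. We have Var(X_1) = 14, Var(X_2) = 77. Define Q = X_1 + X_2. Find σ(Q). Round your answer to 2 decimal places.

By independence, Var(Q) = (1)²Var(X_1) + (1)²Var(X_2)
= (1)²·14 + (1)²·77 = 91
σ(Q) = √91 ≈ 9.54

9.54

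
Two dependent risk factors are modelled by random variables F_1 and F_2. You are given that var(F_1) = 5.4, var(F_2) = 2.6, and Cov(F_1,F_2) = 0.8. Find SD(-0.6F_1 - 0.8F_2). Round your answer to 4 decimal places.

var(-0.6F_1 - 0.8F_2) = (-0.6)²·var(F_1) + (-0.8)²·var(F_2) + 2·(-0.6)·(-0.8)·Cov(F_1,F_2)
= 0.36·5.4 + 0.64·2.6 + 0.96·0.8 = 4.376
SD(-0.6F_1 - 0.8F_2) = √4.376 ≈ 2.0919

2.0919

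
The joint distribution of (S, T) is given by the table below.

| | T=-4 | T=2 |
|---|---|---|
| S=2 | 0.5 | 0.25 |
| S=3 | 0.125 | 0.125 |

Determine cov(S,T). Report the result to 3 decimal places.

E[S] = 2.25,  E[T] = -1.75
E[ST] = -3.75
cov(S,T) = E[ST] − E[S]E[T] = -3.75 − (2.25)(-1.75) = 0.1875

0.188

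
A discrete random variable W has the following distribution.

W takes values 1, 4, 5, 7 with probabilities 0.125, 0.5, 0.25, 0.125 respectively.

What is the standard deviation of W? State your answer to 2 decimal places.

1.56

E[W] = (1)(0.125) + (4)(0.5) + (5)(0.25) + (7)(0.125) = 4.25
E[W²] = (1)²(0.125) + (4)²(0.5) + (5)²(0.25) + (7)²(0.125) = 20.5
V(W) = E[W²] − (E[W])² = 20.5 − (4.25)² = 2.4375
sd(W) = √2.4375 ≈ 1.56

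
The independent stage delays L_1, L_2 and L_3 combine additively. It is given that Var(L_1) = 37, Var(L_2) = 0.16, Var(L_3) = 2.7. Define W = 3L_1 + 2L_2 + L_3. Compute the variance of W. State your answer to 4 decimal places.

336.3400

By independence, Var(W) = (3)²Var(L_1) + (2)²Var(L_2) + (1)²Var(L_3)
= (3)²·37 + (2)²·0.16 + (1)²·2.7 = 336.34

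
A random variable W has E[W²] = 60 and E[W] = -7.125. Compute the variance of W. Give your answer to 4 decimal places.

var(W) = 60 − (-7.125)² = 9.234375

9.2344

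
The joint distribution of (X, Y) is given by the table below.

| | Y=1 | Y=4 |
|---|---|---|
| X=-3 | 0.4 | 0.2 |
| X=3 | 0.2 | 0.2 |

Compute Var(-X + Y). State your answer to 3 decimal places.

E[X] = -0.6,  E[Y] = 2.2,  E[XY] = -0.6
Var(X) = 9 − (-0.6)² = 8.64;  Var(Y) = 7 − (2.2)² = 2.16
Cov(X,Y) = -0.6 − (-0.6)(2.2) = 0.72
Var(-X + Y) = (-1)²·8.64 + (1)²·2.16 + 2·(-1)·(1)·0.72 = 9.36

9.360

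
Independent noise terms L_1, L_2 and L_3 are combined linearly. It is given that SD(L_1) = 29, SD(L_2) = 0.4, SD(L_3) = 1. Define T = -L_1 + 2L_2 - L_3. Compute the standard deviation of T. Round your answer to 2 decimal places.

var(L_1) = 841, var(L_2) = 0.16, var(L_3) = 1
By independence, var(T) = (-1)²var(L_1) + (2)²var(L_2) + (-1)²var(L_3)
= (-1)²·841 + (2)²·0.16 + (-1)²·1 = 842.64
SD(T) = √842.64 ≈ 29.03

29.03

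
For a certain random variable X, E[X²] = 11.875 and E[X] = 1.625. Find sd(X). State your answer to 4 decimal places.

V(X) = 11.875 − (1.625)² = 9.234375
sd(X) = √9.234375 ≈ 3.0388

3.0388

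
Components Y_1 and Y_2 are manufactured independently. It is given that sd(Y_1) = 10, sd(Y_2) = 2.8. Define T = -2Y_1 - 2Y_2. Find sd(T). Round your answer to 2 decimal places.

20.77

V(Y_1) = 100, V(Y_2) = 7.84
By independence, V(T) = (-2)²V(Y_1) + (-2)²V(Y_2)
= (-2)²·100 + (-2)²·7.84 = 431.36
sd(T) = √431.36 ≈ 20.77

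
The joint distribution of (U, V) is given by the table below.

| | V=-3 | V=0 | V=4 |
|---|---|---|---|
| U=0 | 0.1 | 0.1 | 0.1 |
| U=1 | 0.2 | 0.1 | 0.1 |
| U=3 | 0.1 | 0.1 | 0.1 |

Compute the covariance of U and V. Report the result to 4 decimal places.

0.1000

E[U] = 1.3,  E[V] = 0
E[UV] = 0.1
cov(U,V) = E[UV] − E[U]E[V] = 0.1 − (1.3)(0) = 0.1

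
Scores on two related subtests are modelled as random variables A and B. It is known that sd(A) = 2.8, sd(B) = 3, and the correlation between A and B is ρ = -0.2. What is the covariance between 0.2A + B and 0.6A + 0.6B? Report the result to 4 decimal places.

V(A) = (2.8)² = 7.84;  V(B) = (3)² = 9
Cov(A,B) = ρ·sd(A)·sd(B) = -0.2·2.8·3 = -1.68
Cov(0.2A + B, 0.6A + 0.6B) = (0.2)(0.6)V(A) + (1)(0.6)V(B) + [(0.2)(0.6) + (1)(0.6)]Cov(A,B)
= 0.12·7.84 + 0.6·9 + 0.72·-1.68 = 5.1312

5.1312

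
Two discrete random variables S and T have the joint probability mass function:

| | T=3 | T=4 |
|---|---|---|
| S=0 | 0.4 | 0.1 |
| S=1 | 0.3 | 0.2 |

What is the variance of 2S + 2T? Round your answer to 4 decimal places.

E[S] = 0.5,  E[T] = 3.3,  E[ST] = 1.7
var(S) = 0.5 − (0.5)² = 0.25;  var(T) = 11.1 − (3.3)² = 0.21
Cov(S,T) = 1.7 − (0.5)(3.3) = 0.05
var(2S + 2T) = (2)²·0.25 + (2)²·0.21 + 2·(2)·(2)·0.05 = 2.24

2.2400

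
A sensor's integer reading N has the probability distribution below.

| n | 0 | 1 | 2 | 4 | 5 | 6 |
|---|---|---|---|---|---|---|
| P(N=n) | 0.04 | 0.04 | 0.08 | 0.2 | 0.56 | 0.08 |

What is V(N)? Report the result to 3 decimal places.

E[N] = (0)(0.04) + (1)(0.04) + (2)(0.08) + (4)(0.2) + (5)(0.56) + (6)(0.08) = 4.28
E[N²] = (0)²(0.04) + (1)²(0.04) + (2)²(0.08) + (4)²(0.2) + (5)²(0.56) + (6)²(0.08) = 20.44
V(N) = E[N²] − (E[N])² = 20.44 − (4.28)² = 2.1216

2.122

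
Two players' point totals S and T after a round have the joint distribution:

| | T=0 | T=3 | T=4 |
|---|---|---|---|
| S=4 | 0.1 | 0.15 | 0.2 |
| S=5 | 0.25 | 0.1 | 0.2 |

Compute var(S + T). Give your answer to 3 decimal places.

E[S] = 4.55,  E[T] = 2.35,  E[ST] = 10.5
var(S) = 20.95 − (4.55)² = 0.2475;  var(T) = 8.65 − (2.35)² = 3.1275
Cov(S,T) = 10.5 − (4.55)(2.35) = -0.1925
var(S + T) = (1)²·0.2475 + (1)²·3.1275 + 2·(1)·(1)·-0.1925 = 2.99

2.990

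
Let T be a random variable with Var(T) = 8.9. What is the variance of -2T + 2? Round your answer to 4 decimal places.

35.6000

Var(-2T + 2) = (-2)²·Var(T) = 4·8.9 = 35.6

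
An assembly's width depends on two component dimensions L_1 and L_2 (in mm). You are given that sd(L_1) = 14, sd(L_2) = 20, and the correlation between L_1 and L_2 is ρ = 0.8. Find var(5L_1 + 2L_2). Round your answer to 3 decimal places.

var(L_1) = (14)² = 196;  var(L_2) = (20)² = 400
Cov(L_1,L_2) = ρ·sd(L_1)·sd(L_2) = 0.8·14·20 = 224
var(5L_1 + 2L_2) = (5)²·var(L_1) + (2)²·var(L_2) + 2·(5)·(2)·Cov(L_1,L_2)
= 25·196 + 4·400 + 20·224 = 10980

10980.000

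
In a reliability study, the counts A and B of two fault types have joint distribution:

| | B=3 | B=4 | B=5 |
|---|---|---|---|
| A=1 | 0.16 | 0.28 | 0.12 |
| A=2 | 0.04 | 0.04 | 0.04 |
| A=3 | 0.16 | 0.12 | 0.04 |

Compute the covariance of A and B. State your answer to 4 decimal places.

-0.1184

E[A] = 1.76,  E[B] = 3.84
E[AB] = 6.64
Cov(A,B) = E[AB] − E[A]E[B] = 6.64 − (1.76)(3.84) = -0.1184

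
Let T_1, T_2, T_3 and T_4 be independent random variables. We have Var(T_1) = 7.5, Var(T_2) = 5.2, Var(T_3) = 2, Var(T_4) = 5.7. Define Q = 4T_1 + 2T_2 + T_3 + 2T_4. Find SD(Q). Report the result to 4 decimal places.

12.8686

By independence, Var(Q) = (4)²Var(T_1) + (2)²Var(T_2) + (1)²Var(T_3) + (2)²Var(T_4)
= (4)²·7.5 + (2)²·5.2 + (1)²·2 + (2)²·5.7 = 165.6
SD(Q) = √165.6 ≈ 12.8686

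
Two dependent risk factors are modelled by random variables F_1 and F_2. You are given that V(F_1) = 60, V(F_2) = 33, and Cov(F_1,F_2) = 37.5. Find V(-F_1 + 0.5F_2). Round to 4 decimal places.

30.7500

V(-F_1 + 0.5F_2) = (-1)²·V(F_1) + (0.5)²·V(F_2) + 2·(-1)·(0.5)·Cov(F_1,F_2)
= 1·60 + 0.25·33 + -1·37.5 = 30.75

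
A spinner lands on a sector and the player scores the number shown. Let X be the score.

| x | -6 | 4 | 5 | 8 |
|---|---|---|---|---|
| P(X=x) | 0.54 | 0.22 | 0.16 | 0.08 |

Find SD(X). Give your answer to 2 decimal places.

5.59

E[X] = (-6)(0.54) + (4)(0.22) + (5)(0.16) + (8)(0.08) = -0.92
E[X²] = (-6)²(0.54) + (4)²(0.22) + (5)²(0.16) + (8)²(0.08) = 32.08
Var(X) = E[X²] − (E[X])² = 32.08 − (-0.92)² = 31.2336
SD(X) = √31.2336 ≈ 5.59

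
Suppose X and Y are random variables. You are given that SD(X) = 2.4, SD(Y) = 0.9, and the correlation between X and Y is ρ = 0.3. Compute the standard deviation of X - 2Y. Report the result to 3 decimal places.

Var(X) = (2.4)² = 5.76;  Var(Y) = (0.9)² = 0.81
Cov(X,Y) = ρ·SD(X)·SD(Y) = 0.3·2.4·0.9 = 0.648
Var(X - 2Y) = (1)²·Var(X) + (-2)²·Var(Y) + 2·(1)·(-2)·Cov(X,Y)
= 1·5.76 + 4·0.81 + -4·0.648 = 6.408
SD(X - 2Y) = √6.408 ≈ 2.531

2.531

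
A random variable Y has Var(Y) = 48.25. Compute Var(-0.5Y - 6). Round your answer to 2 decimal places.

Var(-0.5Y - 6) = (-0.5)²·Var(Y) = 0.25·48.25 = 12.0625

12.06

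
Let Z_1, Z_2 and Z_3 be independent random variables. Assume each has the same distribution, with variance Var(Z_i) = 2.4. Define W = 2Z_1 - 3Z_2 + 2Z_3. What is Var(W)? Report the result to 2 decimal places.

40.80

By independence, Var(W) = (2)²Var(Z_1) + (-3)²Var(Z_2) + (2)²Var(Z_3)
= (2)²·2.4 + (-3)²·2.4 + (2)²·2.4 = 40.8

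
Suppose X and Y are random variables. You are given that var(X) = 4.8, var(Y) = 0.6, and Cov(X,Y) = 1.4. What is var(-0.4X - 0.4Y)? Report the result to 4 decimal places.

var(-0.4X - 0.4Y) = (-0.4)²·var(X) + (-0.4)²·var(Y) + 2·(-0.4)·(-0.4)·Cov(X,Y)
= 0.16·4.8 + 0.16·0.6 + 0.32·1.4 = 1.312

1.3120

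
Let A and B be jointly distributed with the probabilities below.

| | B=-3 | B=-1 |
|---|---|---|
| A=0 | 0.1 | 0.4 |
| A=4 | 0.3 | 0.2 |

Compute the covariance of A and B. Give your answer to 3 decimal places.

E[A] = 2,  E[B] = -1.8
E[AB] = -4.4
Cov(A,B) = E[AB] − E[A]E[B] = -4.4 − (2)(-1.8) = -0.8

-0.800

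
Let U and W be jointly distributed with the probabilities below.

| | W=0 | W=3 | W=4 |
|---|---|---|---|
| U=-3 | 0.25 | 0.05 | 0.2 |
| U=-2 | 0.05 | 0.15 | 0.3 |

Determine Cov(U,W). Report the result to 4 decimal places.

0.3500

E[U] = -2.5,  E[W] = 2.6
E[UW] = -6.15
Cov(U,W) = E[UW] − E[U]E[W] = -6.15 − (-2.5)(2.6) = 0.35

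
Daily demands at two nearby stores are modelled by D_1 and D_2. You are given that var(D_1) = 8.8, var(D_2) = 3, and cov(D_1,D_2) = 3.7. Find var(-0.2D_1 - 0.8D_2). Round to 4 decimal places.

3.4560

var(-0.2D_1 - 0.8D_2) = (-0.2)²·var(D_1) + (-0.8)²·var(D_2) + 2·(-0.2)·(-0.8)·cov(D_1,D_2)
= 0.04·8.8 + 0.64·3 + 0.32·3.7 = 3.456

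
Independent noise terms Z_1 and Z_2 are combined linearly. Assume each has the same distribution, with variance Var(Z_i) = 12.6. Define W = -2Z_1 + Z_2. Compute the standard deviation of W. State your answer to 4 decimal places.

7.9373

By independence, Var(W) = (-2)²Var(Z_1) + (1)²Var(Z_2)
= (-2)²·12.6 + (1)²·12.6 = 63
SD(W) = √63 ≈ 7.9373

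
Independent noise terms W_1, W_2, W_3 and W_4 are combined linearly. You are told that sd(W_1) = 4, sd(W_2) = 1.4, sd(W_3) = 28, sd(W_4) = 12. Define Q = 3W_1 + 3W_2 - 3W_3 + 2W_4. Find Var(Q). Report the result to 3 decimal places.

7793.640

Var(W_1) = 16, Var(W_2) = 1.96, Var(W_3) = 784, Var(W_4) = 144
By independence, Var(Q) = (3)²Var(W_1) + (3)²Var(W_2) + (-3)²Var(W_3) + (2)²Var(W_4)
= (3)²·16 + (3)²·1.96 + (-3)²·784 + (2)²·144 = 7793.64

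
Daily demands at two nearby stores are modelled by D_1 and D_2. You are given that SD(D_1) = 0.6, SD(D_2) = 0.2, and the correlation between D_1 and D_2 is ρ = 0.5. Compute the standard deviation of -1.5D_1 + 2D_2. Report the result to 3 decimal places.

0.781

Var(D_1) = (0.6)² = 0.36;  Var(D_2) = (0.2)² = 0.04
Cov(D_1,D_2) = ρ·SD(D_1)·SD(D_2) = 0.5·0.6·0.2 = 0.06
Var(-1.5D_1 + 2D_2) = (-1.5)²·Var(D_1) + (2)²·Var(D_2) + 2·(-1.5)·(2)·Cov(D_1,D_2)
= 2.25·0.36 + 4·0.04 + -6·0.06 = 0.61
SD(-1.5D_1 + 2D_2) = √0.61 ≈ 0.781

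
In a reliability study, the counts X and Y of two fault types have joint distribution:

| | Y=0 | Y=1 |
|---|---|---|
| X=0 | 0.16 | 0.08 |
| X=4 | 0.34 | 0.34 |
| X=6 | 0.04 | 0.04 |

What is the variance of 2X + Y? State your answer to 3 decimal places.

E[X] = 3.2,  E[Y] = 0.46,  E[XY] = 1.6
Var(X) = 13.76 − (3.2)² = 3.52;  Var(Y) = 0.46 − (0.46)² = 0.2484
cov(X,Y) = 1.6 − (3.2)(0.46) = 0.128
Var(2X + Y) = (2)²·3.52 + (1)²·0.2484 + 2·(2)·(1)·0.128 = 14.8404

14.840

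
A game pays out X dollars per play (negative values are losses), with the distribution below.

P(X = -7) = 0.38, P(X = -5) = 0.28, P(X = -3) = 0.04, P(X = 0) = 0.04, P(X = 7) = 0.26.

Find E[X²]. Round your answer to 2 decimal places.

E[X²] = (-7)²(0.38) + (-5)²(0.28) + (-3)²(0.04) + (0)²(0.04) + (7)²(0.26) = 38.72

38.72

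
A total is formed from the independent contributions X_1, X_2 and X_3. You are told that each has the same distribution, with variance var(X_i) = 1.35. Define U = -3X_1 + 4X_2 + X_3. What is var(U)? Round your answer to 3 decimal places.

35.100

By independence, var(U) = (-3)²var(X_1) + (4)²var(X_2) + (1)²var(X_3)
= (-3)²·1.35 + (4)²·1.35 + (1)²·1.35 = 35.1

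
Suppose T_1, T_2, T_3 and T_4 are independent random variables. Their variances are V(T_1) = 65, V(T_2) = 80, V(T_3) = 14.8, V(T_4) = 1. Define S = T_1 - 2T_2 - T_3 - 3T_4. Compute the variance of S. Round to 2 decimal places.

By independence, V(S) = (1)²V(T_1) + (-2)²V(T_2) + (-1)²V(T_3) + (-3)²V(T_4)
= (1)²·65 + (-2)²·80 + (-1)²·14.8 + (-3)²·1 = 408.8

408.80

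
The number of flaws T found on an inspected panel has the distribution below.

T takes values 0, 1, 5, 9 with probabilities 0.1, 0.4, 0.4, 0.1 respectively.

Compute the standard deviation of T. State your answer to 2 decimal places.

2.76

E[T] = (0)(0.1) + (1)(0.4) + (5)(0.4) + (9)(0.1) = 3.3
E[T²] = (0)²(0.1) + (1)²(0.4) + (5)²(0.4) + (9)²(0.1) = 18.5
Var(T) = E[T²] − (E[T])² = 18.5 − (3.3)² = 7.61
SD(T) = √7.61 ≈ 2.76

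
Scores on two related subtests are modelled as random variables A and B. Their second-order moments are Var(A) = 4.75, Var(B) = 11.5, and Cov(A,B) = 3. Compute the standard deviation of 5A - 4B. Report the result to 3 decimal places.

13.519

Var(5A - 4B) = (5)²·Var(A) + (-4)²·Var(B) + 2·(5)·(-4)·Cov(A,B)
= 25·4.75 + 16·11.5 + -40·3 = 182.75
SD(5A - 4B) = √182.75 ≈ 13.519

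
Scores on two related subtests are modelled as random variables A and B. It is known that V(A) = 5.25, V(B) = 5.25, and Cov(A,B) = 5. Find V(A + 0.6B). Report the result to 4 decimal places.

13.1400

V(A + 0.6B) = (1)²·V(A) + (0.6)²·V(B) + 2·(1)·(0.6)·Cov(A,B)
= 1·5.25 + 0.36·5.25 + 1.2·5 = 13.14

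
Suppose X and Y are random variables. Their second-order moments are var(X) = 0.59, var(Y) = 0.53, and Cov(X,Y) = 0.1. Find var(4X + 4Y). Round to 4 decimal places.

var(4X + 4Y) = (4)²·var(X) + (4)²·var(Y) + 2·(4)·(4)·Cov(X,Y)
= 16·0.59 + 16·0.53 + 32·0.1 = 21.12

21.1200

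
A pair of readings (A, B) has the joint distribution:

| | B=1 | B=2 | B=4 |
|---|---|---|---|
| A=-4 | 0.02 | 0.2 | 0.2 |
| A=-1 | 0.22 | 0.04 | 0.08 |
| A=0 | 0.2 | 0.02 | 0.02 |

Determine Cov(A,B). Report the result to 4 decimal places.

E[A] = -2.02,  E[B] = 2.16
E[AB] = -5.5
Cov(A,B) = E[AB] − E[A]E[B] = -5.5 − (-2.02)(2.16) = -1.1368

-1.1368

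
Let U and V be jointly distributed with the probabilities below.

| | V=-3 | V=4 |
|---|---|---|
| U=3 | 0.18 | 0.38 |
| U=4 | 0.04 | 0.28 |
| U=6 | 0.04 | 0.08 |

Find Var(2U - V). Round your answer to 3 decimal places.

E[U] = 3.68,  E[V] = 2.18,  E[UV] = 8.14
Var(U) = 14.48 − (3.68)² = 0.9376;  Var(V) = 14.18 − (2.18)² = 9.4276
cov(U,V) = 8.14 − (3.68)(2.18) = 0.1176
Var(2U - V) = (2)²·0.9376 + (-1)²·9.4276 + 2·(2)·(-1)·0.1176 = 12.7076

12.708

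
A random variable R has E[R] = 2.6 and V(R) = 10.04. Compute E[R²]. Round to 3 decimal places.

16.800

E[R²] = V(R) + (E[R])² = 10.04 + (2.6)² = 16.8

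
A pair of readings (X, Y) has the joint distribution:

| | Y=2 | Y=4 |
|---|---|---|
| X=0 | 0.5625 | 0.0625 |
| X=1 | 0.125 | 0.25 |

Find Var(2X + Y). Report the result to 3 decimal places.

2.859

E[X] = 0.375,  E[Y] = 2.625,  E[XY] = 1.25
Var(X) = 0.375 − (0.375)² = 0.234375;  Var(Y) = 7.75 − (2.625)² = 0.859375
Cov(X,Y) = 1.25 − (0.375)(2.625) = 0.265625
Var(2X + Y) = (2)²·0.234375 + (1)²·0.859375 + 2·(2)·(1)·0.265625 = 2.859375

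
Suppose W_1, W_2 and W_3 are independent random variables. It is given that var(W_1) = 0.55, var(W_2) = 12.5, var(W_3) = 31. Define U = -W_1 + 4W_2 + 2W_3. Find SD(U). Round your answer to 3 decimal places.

18.015

By independence, var(U) = (-1)²var(W_1) + (4)²var(W_2) + (2)²var(W_3)
= (-1)²·0.55 + (4)²·12.5 + (2)²·31 = 324.55
SD(U) = √324.55 ≈ 18.015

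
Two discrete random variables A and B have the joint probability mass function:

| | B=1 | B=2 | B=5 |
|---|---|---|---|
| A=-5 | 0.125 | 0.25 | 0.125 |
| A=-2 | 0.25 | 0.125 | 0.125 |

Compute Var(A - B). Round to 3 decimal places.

E[A] = -3.5,  E[B] = 2.375,  E[AB] = -8.5
Var(A) = 14.5 − (-3.5)² = 2.25;  Var(B) = 8.125 − (2.375)² = 2.484375
cov(A,B) = -8.5 − (-3.5)(2.375) = -0.1875
Var(A - B) = (1)²·2.25 + (-1)²·2.484375 + 2·(1)·(-1)·-0.1875 = 5.109375

5.109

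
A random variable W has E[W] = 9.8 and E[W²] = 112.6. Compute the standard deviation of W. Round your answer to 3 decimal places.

Var(W) = 112.6 − (9.8)² = 16.56
SD(W) = √16.56 ≈ 4.069

4.069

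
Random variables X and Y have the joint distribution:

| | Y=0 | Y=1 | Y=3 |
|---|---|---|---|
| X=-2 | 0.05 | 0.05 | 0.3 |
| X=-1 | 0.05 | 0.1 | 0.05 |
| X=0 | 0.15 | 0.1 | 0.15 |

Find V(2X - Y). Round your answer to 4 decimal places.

6.4875

E[X] = -1,  E[Y] = 1.75,  E[XY] = -2.15
V(X) = 1.8 − (-1)² = 0.8;  V(Y) = 4.75 − (1.75)² = 1.6875
cov(X,Y) = -2.15 − (-1)(1.75) = -0.4
V(2X - Y) = (2)²·0.8 + (-1)²·1.6875 + 2·(2)·(-1)·-0.4 = 6.4875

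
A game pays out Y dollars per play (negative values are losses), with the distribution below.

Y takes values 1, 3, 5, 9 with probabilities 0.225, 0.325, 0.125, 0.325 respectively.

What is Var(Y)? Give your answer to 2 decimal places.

E[Y] = (1)(0.225) + (3)(0.325) + (5)(0.125) + (9)(0.325) = 4.75
E[Y²] = (1)²(0.225) + (3)²(0.325) + (5)²(0.125) + (9)²(0.325) = 32.6
Var(Y) = E[Y²] − (E[Y])² = 32.6 − (4.75)² = 10.0375

10.04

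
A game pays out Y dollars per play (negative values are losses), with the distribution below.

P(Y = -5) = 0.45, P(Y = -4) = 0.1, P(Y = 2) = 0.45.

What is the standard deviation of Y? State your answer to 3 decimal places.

E[Y] = (-5)(0.45) + (-4)(0.1) + (2)(0.45) = -1.75
E[Y²] = (-5)²(0.45) + (-4)²(0.1) + (2)²(0.45) = 14.65
Var(Y) = E[Y²] − (E[Y])² = 14.65 − (-1.75)² = 11.5875
SD(Y) = √11.5875 ≈ 3.404

3.404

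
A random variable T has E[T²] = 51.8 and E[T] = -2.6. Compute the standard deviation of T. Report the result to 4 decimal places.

6.7112

V(T) = 51.8 − (-2.6)² = 45.04
sd(T) = √45.04 ≈ 6.7112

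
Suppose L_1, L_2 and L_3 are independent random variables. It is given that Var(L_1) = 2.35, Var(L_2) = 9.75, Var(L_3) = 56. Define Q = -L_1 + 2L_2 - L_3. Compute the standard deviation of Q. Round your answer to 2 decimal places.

By independence, Var(Q) = (-1)²Var(L_1) + (2)²Var(L_2) + (-1)²Var(L_3)
= (-1)²·2.35 + (2)²·9.75 + (-1)²·56 = 97.35
SD(Q) = √97.35 ≈ 9.87

9.87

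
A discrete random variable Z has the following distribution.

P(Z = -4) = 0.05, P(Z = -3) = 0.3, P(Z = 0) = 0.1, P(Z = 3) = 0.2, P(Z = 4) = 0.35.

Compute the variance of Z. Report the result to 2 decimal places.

E[Z] = (-4)(0.05) + (-3)(0.3) + (0)(0.1) + (3)(0.2) + (4)(0.35) = 0.9
E[Z²] = (-4)²(0.05) + (-3)²(0.3) + (0)²(0.1) + (3)²(0.2) + (4)²(0.35) = 10.9
Var(Z) = E[Z²] − (E[Z])² = 10.9 − (0.9)² = 10.09

10.09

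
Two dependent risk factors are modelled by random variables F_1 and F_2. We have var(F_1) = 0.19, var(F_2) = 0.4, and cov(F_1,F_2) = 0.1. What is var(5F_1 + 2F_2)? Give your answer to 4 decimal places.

var(5F_1 + 2F_2) = (5)²·var(F_1) + (2)²·var(F_2) + 2·(5)·(2)·cov(F_1,F_2)
= 25·0.19 + 4·0.4 + 20·0.1 = 8.35

8.3500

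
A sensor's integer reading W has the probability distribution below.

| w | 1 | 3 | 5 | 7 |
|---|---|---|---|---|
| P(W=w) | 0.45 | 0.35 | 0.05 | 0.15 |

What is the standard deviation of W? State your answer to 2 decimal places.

E[W] = (1)(0.45) + (3)(0.35) + (5)(0.05) + (7)(0.15) = 2.8
E[W²] = (1)²(0.45) + (3)²(0.35) + (5)²(0.05) + (7)²(0.15) = 12.2
var(W) = E[W²] − (E[W])² = 12.2 − (2.8)² = 4.36
sd(W) = √4.36 ≈ 2.09

2.09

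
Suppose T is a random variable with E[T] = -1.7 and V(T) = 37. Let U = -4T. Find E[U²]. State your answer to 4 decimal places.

E[-4T] = -4·-1.7 = 6.8
V(-4T) = (-4)²·37 = 592
E[U²] = V(U) + (E[U])² = 592 + (6.8)² = 638.24

638.2400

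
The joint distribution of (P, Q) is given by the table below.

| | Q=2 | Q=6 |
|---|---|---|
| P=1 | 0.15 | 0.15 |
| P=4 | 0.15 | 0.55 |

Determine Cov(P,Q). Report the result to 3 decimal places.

E[P] = 3.1,  E[Q] = 4.8
E[PQ] = 15.6
Cov(P,Q) = E[PQ] − E[P]E[Q] = 15.6 − (3.1)(4.8) = 0.72

0.720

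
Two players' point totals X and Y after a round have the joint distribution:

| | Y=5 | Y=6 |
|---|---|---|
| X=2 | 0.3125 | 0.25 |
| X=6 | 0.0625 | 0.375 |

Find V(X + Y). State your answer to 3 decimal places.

E[X] = 3.75,  E[Y] = 5.625,  E[XY] = 21.5
V(X) = 18 − (3.75)² = 3.9375;  V(Y) = 31.875 − (5.625)² = 0.234375
Cov(X,Y) = 21.5 − (3.75)(5.625) = 0.40625
V(X + Y) = (1)²·3.9375 + (1)²·0.234375 + 2·(1)·(1)·0.40625 = 4.984375

4.984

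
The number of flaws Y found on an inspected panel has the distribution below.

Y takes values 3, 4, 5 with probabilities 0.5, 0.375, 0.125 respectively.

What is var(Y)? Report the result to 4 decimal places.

E[Y] = (3)(0.5) + (4)(0.375) + (5)(0.125) = 3.625
E[Y²] = (3)²(0.5) + (4)²(0.375) + (5)²(0.125) = 13.625
var(Y) = E[Y²] − (E[Y])² = 13.625 − (3.625)² = 0.484375

0.4844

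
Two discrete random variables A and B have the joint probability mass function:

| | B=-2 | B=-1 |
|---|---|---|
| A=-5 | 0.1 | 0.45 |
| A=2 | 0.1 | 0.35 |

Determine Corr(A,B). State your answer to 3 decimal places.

E[A] = -1.85,  E[B] = -1.2
E[AB] = 2.15
cov(A,B) = E[AB] − E[A]E[B] = 2.15 − (-1.85)(-1.2) = -0.07
Var(A) = 12.1275,  Var(B) = 0.16
ρ = -0.07 / √(12.1275·0.16) ≈ -0.050

-0.050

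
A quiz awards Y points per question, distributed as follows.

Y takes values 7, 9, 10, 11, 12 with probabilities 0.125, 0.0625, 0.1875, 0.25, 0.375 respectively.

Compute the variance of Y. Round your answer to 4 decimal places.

E[Y] = (7)(0.125) + (9)(0.0625) + (10)(0.1875) + (11)(0.25) + (12)(0.375) = 10.5625
E[Y²] = (7)²(0.125) + (9)²(0.0625) + (10)²(0.1875) + (11)²(0.25) + (12)²(0.375) = 114.1875
var(Y) = E[Y²] − (E[Y])² = 114.1875 − (10.5625)² = 2.62109375

2.6211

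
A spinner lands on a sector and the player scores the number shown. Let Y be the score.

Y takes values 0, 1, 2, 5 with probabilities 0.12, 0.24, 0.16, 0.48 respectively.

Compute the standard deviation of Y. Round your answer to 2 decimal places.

2.03

E[Y] = (0)(0.12) + (1)(0.24) + (2)(0.16) + (5)(0.48) = 2.96
E[Y²] = (0)²(0.12) + (1)²(0.24) + (2)²(0.16) + (5)²(0.48) = 12.88
Var(Y) = E[Y²] − (E[Y])² = 12.88 − (2.96)² = 4.1184
SD(Y) = √4.1184 ≈ 2.03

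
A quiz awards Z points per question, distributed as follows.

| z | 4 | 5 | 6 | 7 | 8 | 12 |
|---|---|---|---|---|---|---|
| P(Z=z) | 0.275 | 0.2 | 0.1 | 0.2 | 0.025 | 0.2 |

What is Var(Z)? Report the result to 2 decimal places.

8.31

E[Z] = (4)(0.275) + (5)(0.2) + (6)(0.1) + (7)(0.2) + (8)(0.025) + (12)(0.2) = 6.7
E[Z²] = (4)²(0.275) + (5)²(0.2) + (6)²(0.1) + (7)²(0.2) + (8)²(0.025) + (12)²(0.2) = 53.2
Var(Z) = E[Z²] − (E[Z])² = 53.2 − (6.7)² = 8.31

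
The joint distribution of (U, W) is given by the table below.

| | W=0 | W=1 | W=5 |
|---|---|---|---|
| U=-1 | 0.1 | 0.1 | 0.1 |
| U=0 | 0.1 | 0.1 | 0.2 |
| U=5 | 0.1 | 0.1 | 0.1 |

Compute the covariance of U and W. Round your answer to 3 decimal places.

-0.360

E[U] = 1.2,  E[W] = 2.3
E[UW] = 2.4
Cov(U,W) = E[UW] − E[U]E[W] = 2.4 − (1.2)(2.3) = -0.36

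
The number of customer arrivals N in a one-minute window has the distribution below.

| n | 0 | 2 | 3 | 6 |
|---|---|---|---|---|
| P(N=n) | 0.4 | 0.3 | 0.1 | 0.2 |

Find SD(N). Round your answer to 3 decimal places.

2.211

E[N] = (0)(0.4) + (2)(0.3) + (3)(0.1) + (6)(0.2) = 2.1
E[N²] = (0)²(0.4) + (2)²(0.3) + (3)²(0.1) + (6)²(0.2) = 9.3
Var(N) = E[N²] − (E[N])² = 9.3 − (2.1)² = 4.89
SD(N) = √4.89 ≈ 2.211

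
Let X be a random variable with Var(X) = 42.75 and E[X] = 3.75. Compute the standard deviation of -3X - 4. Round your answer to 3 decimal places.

19.615

Var(-3X - 4) = (-3)²·42.75 = 384.75
SD(-3X - 4) = √384.75 ≈ 19.615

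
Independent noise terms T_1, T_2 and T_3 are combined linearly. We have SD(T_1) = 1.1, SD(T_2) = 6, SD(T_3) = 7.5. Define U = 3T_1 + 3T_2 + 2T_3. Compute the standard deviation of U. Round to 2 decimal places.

Var(T_1) = 1.21, Var(T_2) = 36, Var(T_3) = 56.25
By independence, Var(U) = (3)²Var(T_1) + (3)²Var(T_2) + (2)²Var(T_3)
= (3)²·1.21 + (3)²·36 + (2)²·56.25 = 559.89
SD(U) = √559.89 ≈ 23.66

23.66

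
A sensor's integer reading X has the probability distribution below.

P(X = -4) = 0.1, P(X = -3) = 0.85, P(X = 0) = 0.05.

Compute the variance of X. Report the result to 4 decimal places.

E[X] = (-4)(0.1) + (-3)(0.85) + (0)(0.05) = -2.95
E[X²] = (-4)²(0.1) + (-3)²(0.85) + (0)²(0.05) = 9.25
Var(X) = E[X²] − (E[X])² = 9.25 − (-2.95)² = 0.5475

0.5475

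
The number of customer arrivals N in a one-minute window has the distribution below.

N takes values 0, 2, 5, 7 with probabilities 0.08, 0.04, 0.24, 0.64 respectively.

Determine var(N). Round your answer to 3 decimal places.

4.342

E[N] = (0)(0.08) + (2)(0.04) + (5)(0.24) + (7)(0.64) = 5.76
E[N²] = (0)²(0.08) + (2)²(0.04) + (5)²(0.24) + (7)²(0.64) = 37.52
var(N) = E[N²] − (E[N])² = 37.52 − (5.76)² = 4.3424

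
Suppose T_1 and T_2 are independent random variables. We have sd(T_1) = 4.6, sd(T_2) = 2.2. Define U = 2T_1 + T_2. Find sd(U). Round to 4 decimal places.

Var(T_1) = 21.16, Var(T_2) = 4.84
By independence, Var(U) = (2)²Var(T_1) + (1)²Var(T_2)
= (2)²·21.16 + (1)²·4.84 = 89.48
sd(U) = √89.48 ≈ 9.4594

9.4594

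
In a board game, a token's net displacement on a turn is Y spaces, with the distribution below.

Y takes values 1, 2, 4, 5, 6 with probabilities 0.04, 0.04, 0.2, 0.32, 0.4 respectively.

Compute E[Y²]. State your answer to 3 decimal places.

25.800

E[Y²] = (1)²(0.04) + (2)²(0.04) + (4)²(0.2) + (5)²(0.32) + (6)²(0.4) = 25.8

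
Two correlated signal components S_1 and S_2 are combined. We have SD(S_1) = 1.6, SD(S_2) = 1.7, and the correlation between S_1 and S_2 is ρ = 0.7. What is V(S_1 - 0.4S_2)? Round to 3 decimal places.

V(S_1) = (1.6)² = 2.56;  V(S_2) = (1.7)² = 2.89
cov(S_1,S_2) = ρ·SD(S_1)·SD(S_2) = 0.7·1.6·1.7 = 1.904
V(S_1 - 0.4S_2) = (1)²·V(S_1) + (-0.4)²·V(S_2) + 2·(1)·(-0.4)·cov(S_1,S_2)
= 1·2.56 + 0.16·2.89 + -0.8·1.904 = 1.4992

1.499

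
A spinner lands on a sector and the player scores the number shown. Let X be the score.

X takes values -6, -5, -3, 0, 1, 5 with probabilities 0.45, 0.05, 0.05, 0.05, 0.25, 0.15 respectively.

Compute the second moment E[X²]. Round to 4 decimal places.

21.9000

E[X²] = (-6)²(0.45) + (-5)²(0.05) + (-3)²(0.05) + (0)²(0.05) + (1)²(0.25) + (5)²(0.15) = 21.9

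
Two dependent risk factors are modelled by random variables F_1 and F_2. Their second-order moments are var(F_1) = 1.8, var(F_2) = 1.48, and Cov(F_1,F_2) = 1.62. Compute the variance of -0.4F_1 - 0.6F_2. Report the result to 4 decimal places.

var(-0.4F_1 - 0.6F_2) = (-0.4)²·var(F_1) + (-0.6)²·var(F_2) + 2·(-0.4)·(-0.6)·Cov(F_1,F_2)
= 0.16·1.8 + 0.36·1.48 + 0.48·1.62 = 1.5984

1.5984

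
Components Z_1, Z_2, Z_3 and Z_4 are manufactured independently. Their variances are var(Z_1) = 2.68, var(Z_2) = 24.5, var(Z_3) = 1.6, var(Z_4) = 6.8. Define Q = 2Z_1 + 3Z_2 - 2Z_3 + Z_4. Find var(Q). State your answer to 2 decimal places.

244.42

By independence, var(Q) = (2)²var(Z_1) + (3)²var(Z_2) + (-2)²var(Z_3) + (1)²var(Z_4)
= (2)²·2.68 + (3)²·24.5 + (-2)²·1.6 + (1)²·6.8 = 244.42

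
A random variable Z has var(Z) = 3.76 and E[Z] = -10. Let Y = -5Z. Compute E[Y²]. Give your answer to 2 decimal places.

2594.00

E[-5Z] = -5·-10 = 50
var(-5Z) = (-5)²·3.76 = 94
E[Y²] = var(Y) + (E[Y])² = 94 + (50)² = 2594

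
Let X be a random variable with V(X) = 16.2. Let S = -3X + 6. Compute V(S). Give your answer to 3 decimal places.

V(-3X + 6) = (-3)²·V(X) = 9·16.2 = 145.8

145.800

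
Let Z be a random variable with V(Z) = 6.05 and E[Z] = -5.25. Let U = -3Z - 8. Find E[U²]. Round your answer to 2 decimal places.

E[-3Z - 8] = -3·-5.25 − 8 = 7.75
V(-3Z - 8) = (-3)²·6.05 = 54.45
E[U²] = V(U) + (E[U])² = 54.45 + (7.75)² = 114.5125

114.51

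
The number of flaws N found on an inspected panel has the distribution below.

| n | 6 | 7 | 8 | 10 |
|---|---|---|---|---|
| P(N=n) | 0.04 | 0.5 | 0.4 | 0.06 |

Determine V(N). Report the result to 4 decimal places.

E[N] = (6)(0.04) + (7)(0.5) + (8)(0.4) + (10)(0.06) = 7.54
E[N²] = (6)²(0.04) + (7)²(0.5) + (8)²(0.4) + (10)²(0.06) = 57.54
V(N) = E[N²] − (E[N])² = 57.54 − (7.54)² = 0.6884

0.6884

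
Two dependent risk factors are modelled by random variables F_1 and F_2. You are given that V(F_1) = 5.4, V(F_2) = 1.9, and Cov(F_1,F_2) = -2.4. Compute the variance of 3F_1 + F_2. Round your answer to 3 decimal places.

V(3F_1 + F_2) = (3)²·V(F_1) + (1)²·V(F_2) + 2·(3)·(1)·Cov(F_1,F_2)
= 9·5.4 + 1·1.9 + 6·-2.4 = 36.1

36.100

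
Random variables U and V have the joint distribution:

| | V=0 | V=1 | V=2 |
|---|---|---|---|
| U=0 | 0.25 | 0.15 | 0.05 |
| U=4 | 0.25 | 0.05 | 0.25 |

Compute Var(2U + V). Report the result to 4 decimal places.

E[U] = 2.2,  E[V] = 0.8,  E[UV] = 2.2
Var(U) = 8.8 − (2.2)² = 3.96;  Var(V) = 1.4 − (0.8)² = 0.76
Cov(U,V) = 2.2 − (2.2)(0.8) = 0.44
Var(2U + V) = (2)²·3.96 + (1)²·0.76 + 2·(2)·(1)·0.44 = 18.36

18.3600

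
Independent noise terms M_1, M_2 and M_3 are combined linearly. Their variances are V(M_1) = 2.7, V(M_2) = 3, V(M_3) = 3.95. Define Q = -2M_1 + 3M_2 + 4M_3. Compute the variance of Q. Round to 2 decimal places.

101.00

By independence, V(Q) = (-2)²V(M_1) + (3)²V(M_2) + (4)²V(M_3)
= (-2)²·2.7 + (3)²·3 + (4)²·3.95 = 101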